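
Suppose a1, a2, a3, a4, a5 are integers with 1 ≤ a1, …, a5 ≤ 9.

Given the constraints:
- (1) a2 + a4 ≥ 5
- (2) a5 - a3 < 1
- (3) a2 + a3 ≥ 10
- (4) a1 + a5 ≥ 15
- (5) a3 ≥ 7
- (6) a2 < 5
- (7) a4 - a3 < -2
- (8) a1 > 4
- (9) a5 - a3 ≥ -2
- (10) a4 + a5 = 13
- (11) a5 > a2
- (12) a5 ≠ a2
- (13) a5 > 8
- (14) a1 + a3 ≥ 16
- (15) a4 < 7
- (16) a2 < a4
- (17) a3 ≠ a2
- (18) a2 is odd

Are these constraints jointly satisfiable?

Satisfiable

One satisfying assignment is a1 = 9, a2 = 3, a3 = 9, a4 = 4, a5 = 9.
For the less obvious constraints — constraint 1: a2 + a4 = 7; constraint 2: a5 - a3 = 0 — and the others hold by inspection.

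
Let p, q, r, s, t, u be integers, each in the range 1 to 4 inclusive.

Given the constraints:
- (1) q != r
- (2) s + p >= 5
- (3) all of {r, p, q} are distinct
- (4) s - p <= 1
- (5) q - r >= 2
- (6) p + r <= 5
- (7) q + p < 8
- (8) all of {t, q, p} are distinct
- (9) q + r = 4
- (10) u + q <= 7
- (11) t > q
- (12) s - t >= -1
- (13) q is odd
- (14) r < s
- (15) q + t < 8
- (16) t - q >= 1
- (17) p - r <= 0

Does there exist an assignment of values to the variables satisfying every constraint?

Constraints 4, 5, 12, 16, and 17 give q − r ≥ 2, r − p ≥ 0, p − s ≥ -1, s − t ≥ -1, t − q ≥ 1.
Adding all 5 inequalities: the left sides telescope to 0, and the right sides sum to 2 + 0 + (-1) + (-1) + 1 = 1. So 0 ≥ 1, which is false.

Unsatisfiable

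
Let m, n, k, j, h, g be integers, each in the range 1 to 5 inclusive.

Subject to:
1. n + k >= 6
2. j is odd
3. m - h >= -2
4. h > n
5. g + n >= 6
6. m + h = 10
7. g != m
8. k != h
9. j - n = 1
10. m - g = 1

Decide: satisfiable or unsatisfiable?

Satisfiable

Take m = 5, n = 4, k = 2, j = 5, h = 5, g = 4. Then constraint 1: n + k = 6; constraint 3: m - h = 0, and every other listed constraint is also met.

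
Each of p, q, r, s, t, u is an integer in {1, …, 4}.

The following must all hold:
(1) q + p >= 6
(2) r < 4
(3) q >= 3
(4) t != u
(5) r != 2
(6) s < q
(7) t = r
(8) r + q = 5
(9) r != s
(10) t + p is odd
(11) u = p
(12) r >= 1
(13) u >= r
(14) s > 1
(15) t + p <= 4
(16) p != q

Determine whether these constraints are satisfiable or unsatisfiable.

The assignment p = 2, q = 4, r = 1, s = 3, t = 1, u = 2 works:
  constraint 1 holds since q + p = 6.
  constraint 8 holds since r + q = 5.
The rest check out directly.

Satisfiable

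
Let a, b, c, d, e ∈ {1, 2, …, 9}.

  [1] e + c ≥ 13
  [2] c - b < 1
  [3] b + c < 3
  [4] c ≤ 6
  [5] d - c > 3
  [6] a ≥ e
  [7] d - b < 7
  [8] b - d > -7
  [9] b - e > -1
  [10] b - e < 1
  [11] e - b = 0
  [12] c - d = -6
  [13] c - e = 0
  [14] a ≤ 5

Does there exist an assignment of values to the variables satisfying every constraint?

From constraints 6 and 14: e ≤ a ≤ 5. From constraint 4: c ≤ 6. Hence e + c ≤ 11. But constraint 1 requires e + c ≥ 13, and 13 > 11. Contradiction.

Unsatisfiable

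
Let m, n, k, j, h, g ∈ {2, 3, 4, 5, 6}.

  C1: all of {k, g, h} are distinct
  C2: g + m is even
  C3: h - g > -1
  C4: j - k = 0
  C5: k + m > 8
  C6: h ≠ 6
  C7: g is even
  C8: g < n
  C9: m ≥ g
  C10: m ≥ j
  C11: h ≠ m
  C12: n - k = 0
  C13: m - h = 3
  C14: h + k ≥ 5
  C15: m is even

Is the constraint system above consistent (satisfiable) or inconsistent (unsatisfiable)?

Satisfiable

The assignment m = 6, n = 4, k = 4, j = 4, h = 3, g = 2 works:
  constraint 3 holds since h - g = 1.
  constraint 4 holds since j - k = 0.
  constraint 5 holds since k + m = 10.
The rest check out directly.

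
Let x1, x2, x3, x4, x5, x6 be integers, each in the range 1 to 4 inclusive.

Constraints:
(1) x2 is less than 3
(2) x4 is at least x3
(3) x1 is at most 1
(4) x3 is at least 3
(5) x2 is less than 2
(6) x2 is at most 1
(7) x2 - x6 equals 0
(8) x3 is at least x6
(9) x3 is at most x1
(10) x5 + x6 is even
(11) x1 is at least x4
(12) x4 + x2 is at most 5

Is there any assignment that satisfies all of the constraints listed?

From constraint 4: x3 ≥ 3. From constraints 3 and 9: x3 ≤ x1 and x1 ≤ 1, so x3 ≤ 1. But 1 < 3, so no value of x3 works.

Unsatisfiable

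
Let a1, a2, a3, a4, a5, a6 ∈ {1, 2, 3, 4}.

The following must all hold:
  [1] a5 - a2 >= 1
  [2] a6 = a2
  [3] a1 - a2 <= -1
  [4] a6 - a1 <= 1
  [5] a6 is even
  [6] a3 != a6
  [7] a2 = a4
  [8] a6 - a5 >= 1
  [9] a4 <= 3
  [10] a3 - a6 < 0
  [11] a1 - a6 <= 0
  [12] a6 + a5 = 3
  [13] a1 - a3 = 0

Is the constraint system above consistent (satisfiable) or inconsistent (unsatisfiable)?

Unsatisfiable

Constraints 1, 3, 4, and 8 give a6 − a5 ≥ 1, a5 − a2 ≥ 1, a2 − a1 ≥ 1, a1 − a6 ≥ -1.
Adding all 4 inequalities: the left sides telescope to 0, and the right sides sum to 1 + 1 + 1 + (-1) = 2. So 0 ≥ 2, which is false.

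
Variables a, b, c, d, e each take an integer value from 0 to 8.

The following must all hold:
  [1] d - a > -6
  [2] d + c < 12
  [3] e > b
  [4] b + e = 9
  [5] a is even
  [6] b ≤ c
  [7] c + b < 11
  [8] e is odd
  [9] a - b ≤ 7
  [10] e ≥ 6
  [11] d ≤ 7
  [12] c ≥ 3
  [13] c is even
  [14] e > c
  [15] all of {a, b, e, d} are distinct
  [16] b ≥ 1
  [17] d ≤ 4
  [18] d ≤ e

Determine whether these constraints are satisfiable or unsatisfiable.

Take a = 6, b = 2, c = 6, d = 3, e = 7. Then constraint 1: d - a = -3; constraint 2: d + c = 9; constraint 4: b + e = 9, and every other listed constraint is also met.

Satisfiable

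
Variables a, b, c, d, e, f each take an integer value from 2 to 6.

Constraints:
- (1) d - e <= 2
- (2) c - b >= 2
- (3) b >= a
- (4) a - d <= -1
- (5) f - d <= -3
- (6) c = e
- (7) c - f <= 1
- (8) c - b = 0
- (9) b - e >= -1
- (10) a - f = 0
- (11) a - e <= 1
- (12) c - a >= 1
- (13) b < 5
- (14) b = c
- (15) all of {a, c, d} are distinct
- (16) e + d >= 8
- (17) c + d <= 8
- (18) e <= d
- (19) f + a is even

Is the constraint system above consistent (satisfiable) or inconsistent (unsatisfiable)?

Unsatisfiable

Constraints 1, 2, 5, 7, and 9 give d − f ≥ 3, f − c ≥ -1, c − b ≥ 2, b − e ≥ -1, e − d ≥ -2.
Adding all 5 inequalities: the left sides telescope to 0, and the right sides sum to 3 + (-1) + 2 + (-1) + (-2) = 1. So 0 ≥ 1, which is false.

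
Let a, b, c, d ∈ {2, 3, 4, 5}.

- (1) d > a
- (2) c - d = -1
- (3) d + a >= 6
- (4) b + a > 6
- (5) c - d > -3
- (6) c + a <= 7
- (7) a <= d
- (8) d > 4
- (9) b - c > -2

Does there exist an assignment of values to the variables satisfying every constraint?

The assignment a = 3, b = 5, c = 4, d = 5 works:
  constraint 2 holds since c - d = -1.
  constraint 3 holds since d + a = 8.
  constraint 4 holds since b + a = 8.
The rest check out directly.

Satisfiable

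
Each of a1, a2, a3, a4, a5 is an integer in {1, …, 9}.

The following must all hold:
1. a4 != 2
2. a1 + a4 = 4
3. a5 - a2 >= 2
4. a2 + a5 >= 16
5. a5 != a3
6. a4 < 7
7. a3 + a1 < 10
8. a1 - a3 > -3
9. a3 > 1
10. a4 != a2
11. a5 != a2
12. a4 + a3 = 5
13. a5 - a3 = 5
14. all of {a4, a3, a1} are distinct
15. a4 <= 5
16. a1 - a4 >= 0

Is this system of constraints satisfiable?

Satisfiable

Take a1 = 3, a2 = 7, a3 = 4, a4 = 1, a5 = 9. Then constraint 2: a1 + a4 = 4; constraint 3: a5 - a2 = 2, and every other listed constraint is also met.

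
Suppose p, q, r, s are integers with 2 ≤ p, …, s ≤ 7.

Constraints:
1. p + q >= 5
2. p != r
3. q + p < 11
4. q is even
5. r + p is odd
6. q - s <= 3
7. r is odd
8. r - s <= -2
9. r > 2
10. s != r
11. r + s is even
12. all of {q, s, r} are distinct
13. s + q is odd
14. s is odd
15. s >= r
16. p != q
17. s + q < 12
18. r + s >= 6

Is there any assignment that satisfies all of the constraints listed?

Try p = 2, q = 6, r = 3, s = 5.
Check constraint 1: p + q = 8; constraint 3: q + p = 8; constraint 6: q - s = 1. The remaining constraints are straightforward to verify.

Satisfiable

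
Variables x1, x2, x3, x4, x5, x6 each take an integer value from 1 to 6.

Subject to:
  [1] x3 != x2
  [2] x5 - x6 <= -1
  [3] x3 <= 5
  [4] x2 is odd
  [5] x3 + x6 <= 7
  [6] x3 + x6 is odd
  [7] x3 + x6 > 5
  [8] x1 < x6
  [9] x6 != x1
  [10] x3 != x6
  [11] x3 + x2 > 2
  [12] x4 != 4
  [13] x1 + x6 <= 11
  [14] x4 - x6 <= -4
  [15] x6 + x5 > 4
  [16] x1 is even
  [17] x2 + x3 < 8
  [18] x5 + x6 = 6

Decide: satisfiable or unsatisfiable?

One satisfying assignment is x1 = 4, x2 = 3, x3 = 2, x4 = 1, x5 = 1, x6 = 5.
For the less obvious constraints — constraint 2: x5 - x6 = -4; constraint 5: x3 + x6 = 7 — and the others hold by inspection.

Satisfiable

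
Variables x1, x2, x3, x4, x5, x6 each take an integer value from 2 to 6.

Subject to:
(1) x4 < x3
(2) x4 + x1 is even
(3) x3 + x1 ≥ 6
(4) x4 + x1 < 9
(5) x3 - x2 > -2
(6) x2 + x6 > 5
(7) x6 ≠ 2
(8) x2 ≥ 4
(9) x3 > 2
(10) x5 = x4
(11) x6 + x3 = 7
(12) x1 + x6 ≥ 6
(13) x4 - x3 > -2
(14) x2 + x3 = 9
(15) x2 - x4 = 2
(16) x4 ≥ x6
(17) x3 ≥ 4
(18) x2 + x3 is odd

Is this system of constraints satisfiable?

Satisfiable

Take x1 = 5, x2 = 5, x3 = 4, x4 = 3, x5 = 3, x6 = 3. Then constraint 3: x3 + x1 = 9; constraint 4: x4 + x1 = 8, and every other listed constraint is also met.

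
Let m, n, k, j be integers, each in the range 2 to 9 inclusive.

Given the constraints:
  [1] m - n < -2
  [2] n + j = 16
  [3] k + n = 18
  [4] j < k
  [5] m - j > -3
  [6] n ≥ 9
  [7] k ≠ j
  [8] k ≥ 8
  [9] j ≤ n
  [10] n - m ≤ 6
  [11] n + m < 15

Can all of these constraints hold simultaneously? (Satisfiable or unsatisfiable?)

Satisfiable

The assignment m = 5, n = 9, k = 9, j = 7 works:
  constraint 1 holds since m - n = -4.
  constraint 2 holds since n + j = 16.
  constraint 3 holds since k + n = 18.
The rest check out directly.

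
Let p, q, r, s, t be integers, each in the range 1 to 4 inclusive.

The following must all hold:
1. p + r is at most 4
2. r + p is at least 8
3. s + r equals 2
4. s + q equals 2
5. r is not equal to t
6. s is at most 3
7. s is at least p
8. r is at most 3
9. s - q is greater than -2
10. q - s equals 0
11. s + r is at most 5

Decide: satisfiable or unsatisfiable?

From constraint 8: r ≤ 3. From constraints 6 and 7: p ≤ s ≤ 3. Hence r + p ≤ 6. But constraint 2 requires r + p ≥ 8, and 8 > 6. Contradiction.

Unsatisfiable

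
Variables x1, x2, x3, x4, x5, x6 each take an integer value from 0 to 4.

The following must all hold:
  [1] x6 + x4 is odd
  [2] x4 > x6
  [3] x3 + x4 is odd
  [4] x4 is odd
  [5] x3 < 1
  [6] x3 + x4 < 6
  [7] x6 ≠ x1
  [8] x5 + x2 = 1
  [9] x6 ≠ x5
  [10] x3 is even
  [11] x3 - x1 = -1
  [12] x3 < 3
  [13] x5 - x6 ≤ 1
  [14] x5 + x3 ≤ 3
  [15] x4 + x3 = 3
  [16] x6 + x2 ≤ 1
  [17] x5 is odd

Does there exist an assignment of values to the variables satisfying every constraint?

Take x1 = 1, x2 = 0, x3 = 0, x4 = 3, x5 = 1, x6 = 0. Then constraint 6: x3 + x4 = 3; constraint 8: x5 + x2 = 1; constraint 11: x3 - x1 = -1, and every other listed constraint is also met.

Satisfiable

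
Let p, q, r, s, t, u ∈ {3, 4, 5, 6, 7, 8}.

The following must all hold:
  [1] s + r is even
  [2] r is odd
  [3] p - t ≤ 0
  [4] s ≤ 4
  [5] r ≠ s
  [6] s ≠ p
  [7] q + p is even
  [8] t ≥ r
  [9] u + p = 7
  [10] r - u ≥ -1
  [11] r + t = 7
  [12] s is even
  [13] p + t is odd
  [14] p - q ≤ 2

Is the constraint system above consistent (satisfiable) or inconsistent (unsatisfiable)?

Unsatisfiable

Constraint 12 makes s even and constraint 2 makes r odd, so s + r must be odd. Constraint 1 says s + r is even — contradiction.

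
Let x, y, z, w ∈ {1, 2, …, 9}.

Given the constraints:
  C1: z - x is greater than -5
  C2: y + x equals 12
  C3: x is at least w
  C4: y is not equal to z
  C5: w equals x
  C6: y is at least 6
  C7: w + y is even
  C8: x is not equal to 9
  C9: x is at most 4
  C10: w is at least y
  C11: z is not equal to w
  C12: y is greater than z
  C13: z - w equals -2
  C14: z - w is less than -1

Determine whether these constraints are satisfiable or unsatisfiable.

From constraints 6 and 10: w ≥ y and y ≥ 6, so w ≥ 6. From constraints 3 and 9: w ≤ x and x ≤ 4, so w ≤ 4. But 4 < 6, so no value of w works.

Unsatisfiable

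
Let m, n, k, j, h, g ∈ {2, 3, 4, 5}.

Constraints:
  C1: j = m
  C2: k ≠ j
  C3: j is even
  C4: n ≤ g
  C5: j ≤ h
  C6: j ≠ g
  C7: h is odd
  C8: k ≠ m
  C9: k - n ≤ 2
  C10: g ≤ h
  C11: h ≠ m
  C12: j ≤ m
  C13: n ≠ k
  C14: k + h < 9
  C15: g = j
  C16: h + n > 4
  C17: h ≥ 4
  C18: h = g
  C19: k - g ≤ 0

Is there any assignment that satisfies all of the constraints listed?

Unsatisfiable

From constraints 1, 15, and 18, h = g = j = m, so h = m. But constraint 11 says h ≠ m. Contradiction.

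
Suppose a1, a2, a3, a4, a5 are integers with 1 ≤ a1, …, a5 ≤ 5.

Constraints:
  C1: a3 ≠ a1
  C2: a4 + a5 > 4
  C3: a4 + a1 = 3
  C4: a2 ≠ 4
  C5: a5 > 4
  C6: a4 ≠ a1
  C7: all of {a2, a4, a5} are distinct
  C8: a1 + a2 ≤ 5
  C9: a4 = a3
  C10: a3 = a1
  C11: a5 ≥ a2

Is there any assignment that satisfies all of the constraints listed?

Unsatisfiable

From constraints 9 and 10, a4 = a3 = a1, so a4 = a1. But constraint 6 says a4 ≠ a1. Contradiction.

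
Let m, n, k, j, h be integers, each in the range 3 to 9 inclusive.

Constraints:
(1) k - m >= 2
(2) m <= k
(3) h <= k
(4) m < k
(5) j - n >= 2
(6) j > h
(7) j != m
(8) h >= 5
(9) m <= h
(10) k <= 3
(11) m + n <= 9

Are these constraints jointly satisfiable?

Unsatisfiable

From constraint 8: h ≥ 5. From constraints 3 and 10: h ≤ k and k ≤ 3, so h ≤ 3. But 3 < 5, so no value of h works.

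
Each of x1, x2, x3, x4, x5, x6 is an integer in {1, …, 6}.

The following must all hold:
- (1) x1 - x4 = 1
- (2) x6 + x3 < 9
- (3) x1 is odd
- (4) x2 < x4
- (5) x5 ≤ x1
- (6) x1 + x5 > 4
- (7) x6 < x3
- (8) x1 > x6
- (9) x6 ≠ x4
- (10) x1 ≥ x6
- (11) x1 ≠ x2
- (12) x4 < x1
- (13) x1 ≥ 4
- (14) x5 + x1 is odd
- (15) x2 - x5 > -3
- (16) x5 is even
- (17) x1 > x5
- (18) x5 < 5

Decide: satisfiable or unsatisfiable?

Try x1 = 5, x2 = 1, x3 = 6, x4 = 4, x5 = 2, x6 = 2.
Check constraint 1: x1 - x4 = 1; constraint 2: x6 + x3 = 8. The remaining constraints are straightforward to verify.

Satisfiable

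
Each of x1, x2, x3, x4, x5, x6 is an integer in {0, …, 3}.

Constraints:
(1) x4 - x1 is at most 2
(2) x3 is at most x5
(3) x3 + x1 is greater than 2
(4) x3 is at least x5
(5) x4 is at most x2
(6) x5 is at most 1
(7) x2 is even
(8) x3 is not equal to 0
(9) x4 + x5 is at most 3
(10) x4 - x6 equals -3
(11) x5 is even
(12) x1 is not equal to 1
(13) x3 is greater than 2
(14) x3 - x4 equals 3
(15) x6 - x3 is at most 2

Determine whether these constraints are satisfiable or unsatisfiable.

Unsatisfiable

From constraint 13: x3 ≥ 3. From constraints 2 and 6: x3 ≤ x5 and x5 ≤ 1, so x3 ≤ 1. But 1 < 3, so no value of x3 works.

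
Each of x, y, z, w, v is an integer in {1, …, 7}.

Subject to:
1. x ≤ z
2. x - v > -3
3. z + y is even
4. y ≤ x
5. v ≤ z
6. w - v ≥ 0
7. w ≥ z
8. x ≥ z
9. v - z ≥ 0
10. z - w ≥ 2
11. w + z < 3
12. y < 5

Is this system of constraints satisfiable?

Unsatisfiable

Constraints 6, 9, and 10 give z − w ≥ 2, w − v ≥ 0, v − z ≥ 0.
Adding all 3 inequalities: the left sides telescope to 0, and the right sides sum to 2 + 0 + 0 = 2. So 0 ≥ 2, which is false.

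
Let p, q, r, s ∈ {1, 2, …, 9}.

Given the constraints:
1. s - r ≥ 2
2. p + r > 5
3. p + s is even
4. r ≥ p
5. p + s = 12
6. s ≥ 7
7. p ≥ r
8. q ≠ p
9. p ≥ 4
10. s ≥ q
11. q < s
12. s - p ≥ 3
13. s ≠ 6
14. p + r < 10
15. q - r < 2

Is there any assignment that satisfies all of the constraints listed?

Setting (p, q, r, s) = (4, 5, 4, 8) satisfies everything: constraint 1: s - r = 4; constraint 2: p + r = 8, and the others follow.

Satisfiable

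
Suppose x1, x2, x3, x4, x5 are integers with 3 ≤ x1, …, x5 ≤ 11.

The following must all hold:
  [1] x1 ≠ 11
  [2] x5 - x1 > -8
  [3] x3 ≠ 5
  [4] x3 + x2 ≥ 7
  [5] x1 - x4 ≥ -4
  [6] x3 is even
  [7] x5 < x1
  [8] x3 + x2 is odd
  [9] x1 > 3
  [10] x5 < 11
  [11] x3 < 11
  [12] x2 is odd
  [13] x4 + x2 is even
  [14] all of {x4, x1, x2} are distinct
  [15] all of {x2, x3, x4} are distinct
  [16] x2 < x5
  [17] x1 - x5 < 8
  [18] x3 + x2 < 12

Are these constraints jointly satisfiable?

Satisfiable

Take x1 = 10, x2 = 3, x3 = 6, x4 = 11, x5 = 4. Then constraint 2: x5 - x1 = -6; constraint 4: x3 + x2 = 9; constraint 5: x1 - x4 = -1, and every other listed constraint is also met.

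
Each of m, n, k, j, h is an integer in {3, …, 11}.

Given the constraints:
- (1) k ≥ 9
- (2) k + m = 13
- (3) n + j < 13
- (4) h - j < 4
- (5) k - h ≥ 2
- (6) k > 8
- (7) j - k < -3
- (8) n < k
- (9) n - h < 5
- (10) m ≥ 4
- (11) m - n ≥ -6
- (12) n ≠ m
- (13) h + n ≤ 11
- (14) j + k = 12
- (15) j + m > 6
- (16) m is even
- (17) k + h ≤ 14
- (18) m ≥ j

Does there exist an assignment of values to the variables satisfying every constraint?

Setting (m, n, k, j, h) = (4, 7, 9, 3, 4) satisfies everything: constraint 2: k + m = 13; constraint 3: n + j = 10, and the others follow.

Satisfiable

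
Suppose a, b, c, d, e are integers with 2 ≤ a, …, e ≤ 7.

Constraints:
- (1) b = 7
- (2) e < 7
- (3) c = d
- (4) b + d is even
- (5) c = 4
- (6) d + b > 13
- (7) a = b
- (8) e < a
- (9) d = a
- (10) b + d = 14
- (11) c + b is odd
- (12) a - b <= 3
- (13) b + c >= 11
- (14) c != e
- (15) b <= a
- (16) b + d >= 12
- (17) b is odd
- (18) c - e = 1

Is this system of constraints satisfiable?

Constraint 5 fixes c = 4 and constraint 1 fixes b = 7. Constraints 3, 7, and 9 give c = d = a = b, so c = b. But 4 ≠ 7 — contradiction.

Unsatisfiable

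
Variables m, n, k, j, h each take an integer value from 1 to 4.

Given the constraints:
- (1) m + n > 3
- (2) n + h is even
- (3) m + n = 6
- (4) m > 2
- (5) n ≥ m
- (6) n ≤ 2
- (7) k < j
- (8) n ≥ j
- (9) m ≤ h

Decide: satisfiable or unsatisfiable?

From constraint 4: m ≥ 3. From constraints 5 and 6: m ≤ n and n ≤ 2, so m ≤ 2. But 2 < 3, so no value of m works.

Unsatisfiable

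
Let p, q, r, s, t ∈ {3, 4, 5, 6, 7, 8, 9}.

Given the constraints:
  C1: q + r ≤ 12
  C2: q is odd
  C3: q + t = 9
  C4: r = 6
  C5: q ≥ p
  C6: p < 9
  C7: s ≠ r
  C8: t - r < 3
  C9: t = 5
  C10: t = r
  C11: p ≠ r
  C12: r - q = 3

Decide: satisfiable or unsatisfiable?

Constraint 9 fixes t = 5 and constraint 4 fixes r = 6, but constraint 10 requires t = r. Since 5 ≠ 6, contradiction.

Unsatisfiable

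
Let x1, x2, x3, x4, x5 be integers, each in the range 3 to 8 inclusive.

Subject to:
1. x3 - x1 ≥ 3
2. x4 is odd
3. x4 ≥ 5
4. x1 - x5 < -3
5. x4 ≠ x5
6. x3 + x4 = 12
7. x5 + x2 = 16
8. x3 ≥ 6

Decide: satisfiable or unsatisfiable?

Satisfiable

Setting (x1, x2, x3, x4, x5) = (3, 8, 7, 5, 8) satisfies everything: constraint 1: x3 - x1 = 4; constraint 4: x1 - x5 = -5, and the others follow.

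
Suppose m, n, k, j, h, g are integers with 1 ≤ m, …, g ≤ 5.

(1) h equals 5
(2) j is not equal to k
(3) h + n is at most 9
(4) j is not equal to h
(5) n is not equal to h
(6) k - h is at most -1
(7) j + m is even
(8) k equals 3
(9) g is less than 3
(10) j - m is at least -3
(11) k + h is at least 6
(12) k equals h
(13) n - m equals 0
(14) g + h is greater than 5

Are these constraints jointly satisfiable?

Constraint 8 fixes k = 3 and constraint 1 fixes h = 5, but constraint 12 requires k = h. Since 3 ≠ 5, contradiction.

Unsatisfiable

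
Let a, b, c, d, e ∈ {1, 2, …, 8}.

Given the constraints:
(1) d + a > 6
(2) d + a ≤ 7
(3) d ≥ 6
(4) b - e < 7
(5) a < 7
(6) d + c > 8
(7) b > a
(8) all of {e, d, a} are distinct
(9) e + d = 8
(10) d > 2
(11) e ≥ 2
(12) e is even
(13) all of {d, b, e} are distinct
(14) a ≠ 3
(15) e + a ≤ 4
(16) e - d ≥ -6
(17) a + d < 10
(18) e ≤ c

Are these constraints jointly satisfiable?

One satisfying assignment is a = 1, b = 7, c = 4, d = 6, e = 2.
For the less obvious constraints — constraint 1: d + a = 7; constraint 2: d + a = 7 — and the others hold by inspection.

Satisfiable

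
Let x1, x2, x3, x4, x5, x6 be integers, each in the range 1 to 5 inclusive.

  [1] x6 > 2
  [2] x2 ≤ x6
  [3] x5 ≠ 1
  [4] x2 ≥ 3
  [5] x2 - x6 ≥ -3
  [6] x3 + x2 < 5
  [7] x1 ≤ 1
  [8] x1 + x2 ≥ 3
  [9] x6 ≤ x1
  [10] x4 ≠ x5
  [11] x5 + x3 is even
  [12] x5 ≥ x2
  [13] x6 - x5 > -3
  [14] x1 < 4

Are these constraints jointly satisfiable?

From constraints 2 and 4: x6 ≥ x2 and x2 ≥ 3, so x6 ≥ 3. From constraints 7 and 9: x6 ≤ x1 and x1 ≤ 1, so x6 ≤ 1. But 1 < 3, so no value of x6 works.

Unsatisfiable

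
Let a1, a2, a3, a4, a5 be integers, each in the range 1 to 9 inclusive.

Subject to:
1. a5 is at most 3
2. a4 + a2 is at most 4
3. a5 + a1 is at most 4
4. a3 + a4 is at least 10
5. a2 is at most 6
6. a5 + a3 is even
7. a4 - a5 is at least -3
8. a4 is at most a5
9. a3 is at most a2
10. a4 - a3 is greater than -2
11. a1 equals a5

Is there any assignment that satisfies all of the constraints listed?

From constraints 5 and 9: a3 ≤ a2 ≤ 6. From constraints 1 and 8: a4 ≤ a5 ≤ 3. Hence a3 + a4 ≤ 9. But constraint 4 requires a3 + a4 ≥ 10, and 10 > 9. Contradiction.

Unsatisfiable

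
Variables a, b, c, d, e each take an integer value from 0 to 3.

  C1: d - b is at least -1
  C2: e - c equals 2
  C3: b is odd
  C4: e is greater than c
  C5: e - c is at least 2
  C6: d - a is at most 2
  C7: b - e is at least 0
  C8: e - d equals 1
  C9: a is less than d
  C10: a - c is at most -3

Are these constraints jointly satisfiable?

Unsatisfiable

Constraints 1, 5, 6, 7, and 10 give a − d ≥ -2, d − b ≥ -1, b − e ≥ 0, e − c ≥ 2, c − a ≥ 3.
Adding all 5 inequalities: the left sides telescope to 0, and the right sides sum to (-2) + (-1) + 0 + 2 + 3 = 2. So 0 ≥ 2, which is false.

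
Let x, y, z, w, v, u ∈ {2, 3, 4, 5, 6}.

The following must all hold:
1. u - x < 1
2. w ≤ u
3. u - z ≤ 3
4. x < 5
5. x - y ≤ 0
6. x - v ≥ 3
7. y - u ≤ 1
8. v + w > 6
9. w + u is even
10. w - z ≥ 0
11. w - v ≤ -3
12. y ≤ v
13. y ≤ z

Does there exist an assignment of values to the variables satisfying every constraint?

Unsatisfiable

Constraints 3, 5, 6, 7, 10, and 11 give z − u ≥ -3, u − y ≥ -1, y − x ≥ 0, x − v ≥ 3, v − w ≥ 3, w − z ≥ 0.
Adding all 6 inequalities: the left sides telescope to 0, and the right sides sum to (-3) + (-1) + 0 + 3 + 3 + 0 = 2. So 0 ≥ 2, which is false.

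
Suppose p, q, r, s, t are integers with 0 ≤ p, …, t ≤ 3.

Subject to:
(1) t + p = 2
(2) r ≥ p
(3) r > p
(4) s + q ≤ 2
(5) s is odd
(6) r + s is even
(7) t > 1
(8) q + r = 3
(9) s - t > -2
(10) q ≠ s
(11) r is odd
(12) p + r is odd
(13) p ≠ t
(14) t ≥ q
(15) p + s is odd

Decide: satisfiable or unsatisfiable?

Satisfiable

Try p = 0, q = 0, r = 3, s = 1, t = 2.
Check constraint 1: t + p = 2; constraint 4: s + q = 1. The remaining constraints are straightforward to verify.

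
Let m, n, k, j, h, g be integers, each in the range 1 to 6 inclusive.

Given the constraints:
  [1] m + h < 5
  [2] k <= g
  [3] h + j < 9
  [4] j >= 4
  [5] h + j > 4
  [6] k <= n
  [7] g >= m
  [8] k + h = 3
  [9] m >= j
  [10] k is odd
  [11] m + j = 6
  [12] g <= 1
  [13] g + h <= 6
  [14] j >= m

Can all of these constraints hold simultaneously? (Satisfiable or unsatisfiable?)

Unsatisfiable

From constraints 4 and 9: m ≥ j and j ≥ 4, so m ≥ 4. From constraints 7 and 12: m ≤ g and g ≤ 1, so m ≤ 1. But 1 < 4, so no value of m works.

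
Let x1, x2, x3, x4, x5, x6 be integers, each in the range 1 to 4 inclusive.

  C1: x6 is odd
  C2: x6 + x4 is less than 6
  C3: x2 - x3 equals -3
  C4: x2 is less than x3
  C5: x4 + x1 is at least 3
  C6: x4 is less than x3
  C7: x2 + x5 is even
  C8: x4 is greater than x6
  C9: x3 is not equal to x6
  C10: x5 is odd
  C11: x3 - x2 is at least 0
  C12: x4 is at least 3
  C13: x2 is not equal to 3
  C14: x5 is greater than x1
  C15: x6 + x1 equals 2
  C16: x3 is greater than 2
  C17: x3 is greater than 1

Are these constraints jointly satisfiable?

Setting (x1, x2, x3, x4, x5, x6) = (1, 1, 4, 3, 3, 1) satisfies everything: constraint 2: x6 + x4 = 4; constraint 3: x2 - x3 = -3, and the others follow.

Satisfiable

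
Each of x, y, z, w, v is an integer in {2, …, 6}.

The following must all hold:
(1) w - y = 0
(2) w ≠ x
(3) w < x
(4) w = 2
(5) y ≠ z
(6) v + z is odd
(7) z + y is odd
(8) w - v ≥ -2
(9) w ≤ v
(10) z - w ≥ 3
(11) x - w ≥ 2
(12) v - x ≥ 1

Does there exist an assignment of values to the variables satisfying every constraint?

Unsatisfiable

Constraints 8, 11, and 12 give w − v ≥ -2, v − x ≥ 1, x − w ≥ 2.
Adding all 3 inequalities: the left sides telescope to 0, and the right sides sum to (-2) + 1 + 2 = 1. So 0 ≥ 1, which is false.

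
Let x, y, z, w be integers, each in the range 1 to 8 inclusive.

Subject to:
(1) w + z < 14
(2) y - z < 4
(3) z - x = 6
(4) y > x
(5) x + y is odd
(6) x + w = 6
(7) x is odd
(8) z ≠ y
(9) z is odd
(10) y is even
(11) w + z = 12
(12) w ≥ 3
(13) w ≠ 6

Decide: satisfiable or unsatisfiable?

Satisfiable

Try x = 1, y = 8, z = 7, w = 5.
Check constraint 1: w + z = 12; constraint 2: y - z = 1; constraint 3: z - x = 6. The remaining constraints are straightforward to verify.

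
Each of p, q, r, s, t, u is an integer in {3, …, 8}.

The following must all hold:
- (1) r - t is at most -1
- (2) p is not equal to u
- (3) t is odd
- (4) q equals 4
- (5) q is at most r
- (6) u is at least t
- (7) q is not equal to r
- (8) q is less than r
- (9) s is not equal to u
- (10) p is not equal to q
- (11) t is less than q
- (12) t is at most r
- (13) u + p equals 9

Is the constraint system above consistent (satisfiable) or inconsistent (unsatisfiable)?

Constraints 1, 8, and 11 give q < r, r < t, t < q. Chaining: q < r < t < q, which forces q < q — impossible.

Unsatisfiable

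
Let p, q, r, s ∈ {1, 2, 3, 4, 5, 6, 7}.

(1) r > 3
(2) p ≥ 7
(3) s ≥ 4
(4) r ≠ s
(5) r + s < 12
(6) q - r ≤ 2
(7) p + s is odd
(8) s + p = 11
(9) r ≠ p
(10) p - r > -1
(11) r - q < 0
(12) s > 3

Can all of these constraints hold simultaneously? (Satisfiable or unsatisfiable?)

Satisfiable

Try p = 7, q = 7, r = 6, s = 4.
Check constraint 5: r + s = 10; constraint 6: q - r = 1. The remaining constraints are straightforward to verify.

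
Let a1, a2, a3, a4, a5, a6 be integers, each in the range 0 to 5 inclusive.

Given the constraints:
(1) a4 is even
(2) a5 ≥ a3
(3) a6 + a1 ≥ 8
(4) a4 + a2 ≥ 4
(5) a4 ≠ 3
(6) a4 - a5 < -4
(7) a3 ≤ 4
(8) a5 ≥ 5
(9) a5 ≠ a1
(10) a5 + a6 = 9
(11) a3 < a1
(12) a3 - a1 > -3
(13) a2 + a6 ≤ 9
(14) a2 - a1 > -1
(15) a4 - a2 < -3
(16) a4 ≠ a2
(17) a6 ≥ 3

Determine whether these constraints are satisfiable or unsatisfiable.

Satisfiable

Take a1 = 4, a2 = 5, a3 = 2, a4 = 0, a5 = 5, a6 = 4. Then constraint 3: a6 + a1 = 8; constraint 4: a4 + a2 = 5, and every other listed constraint is also met.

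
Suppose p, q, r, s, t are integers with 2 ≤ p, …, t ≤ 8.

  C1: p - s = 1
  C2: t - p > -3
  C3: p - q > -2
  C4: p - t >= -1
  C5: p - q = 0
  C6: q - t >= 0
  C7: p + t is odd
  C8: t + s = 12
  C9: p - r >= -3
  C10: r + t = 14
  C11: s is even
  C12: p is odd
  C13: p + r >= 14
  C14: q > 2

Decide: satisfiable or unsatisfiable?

Satisfiable

One satisfying assignment is p = 7, q = 7, r = 8, s = 6, t = 6.
For the less obvious constraints — constraint 1: p - s = 1; constraint 2: t - p = -1; constraint 3: p - q = 0 — and the others hold by inspection.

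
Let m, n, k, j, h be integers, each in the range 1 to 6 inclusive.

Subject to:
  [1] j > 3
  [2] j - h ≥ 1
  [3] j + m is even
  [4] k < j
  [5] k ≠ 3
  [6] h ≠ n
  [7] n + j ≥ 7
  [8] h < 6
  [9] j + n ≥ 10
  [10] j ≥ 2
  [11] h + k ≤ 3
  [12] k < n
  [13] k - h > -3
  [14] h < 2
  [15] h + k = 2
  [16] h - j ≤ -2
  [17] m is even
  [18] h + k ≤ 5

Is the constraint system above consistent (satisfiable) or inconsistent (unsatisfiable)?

Satisfiable

Try m = 6, n = 6, k = 1, j = 4, h = 1.
Check constraint 2: j - h = 3; constraint 7: n + j = 10. The remaining constraints are straightforward to verify.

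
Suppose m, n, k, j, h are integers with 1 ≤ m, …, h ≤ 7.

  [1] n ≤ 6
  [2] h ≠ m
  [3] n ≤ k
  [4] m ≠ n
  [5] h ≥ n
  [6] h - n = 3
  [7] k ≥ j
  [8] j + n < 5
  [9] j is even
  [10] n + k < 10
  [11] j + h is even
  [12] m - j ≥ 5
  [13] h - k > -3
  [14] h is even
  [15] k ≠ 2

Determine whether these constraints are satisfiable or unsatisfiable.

Setting (m, n, k, j, h) = (7, 1, 6, 2, 4) satisfies everything: constraint 6: h - n = 3; constraint 8: j + n = 3; constraint 10: n + k = 7, and the others follow.

Satisfiable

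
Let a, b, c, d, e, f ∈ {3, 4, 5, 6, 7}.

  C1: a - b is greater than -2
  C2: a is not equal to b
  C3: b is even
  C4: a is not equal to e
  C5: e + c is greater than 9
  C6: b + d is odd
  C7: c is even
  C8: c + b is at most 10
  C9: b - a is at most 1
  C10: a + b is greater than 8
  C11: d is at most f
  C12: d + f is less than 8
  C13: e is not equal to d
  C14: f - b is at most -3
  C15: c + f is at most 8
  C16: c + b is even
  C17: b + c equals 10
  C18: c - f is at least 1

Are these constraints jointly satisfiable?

Try a = 5, b = 6, c = 4, d = 3, e = 6, f = 3.
Check constraint 1: a - b = -1; constraint 5: e + c = 10; constraint 8: c + b = 10. The remaining constraints are straightforward to verify.

Satisfiable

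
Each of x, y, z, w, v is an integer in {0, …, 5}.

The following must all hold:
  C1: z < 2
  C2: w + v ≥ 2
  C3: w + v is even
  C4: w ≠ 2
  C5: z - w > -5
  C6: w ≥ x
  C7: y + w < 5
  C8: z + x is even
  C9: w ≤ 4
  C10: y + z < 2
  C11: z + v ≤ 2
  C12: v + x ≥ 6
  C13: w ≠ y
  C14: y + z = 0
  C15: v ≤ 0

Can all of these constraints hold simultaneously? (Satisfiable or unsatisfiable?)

From constraint 15: v ≤ 0. From constraints 6 and 9: x ≤ w ≤ 4. Hence v + x ≤ 4. But constraint 12 requires v + x ≥ 6, and 6 > 4. Contradiction.

Unsatisfiable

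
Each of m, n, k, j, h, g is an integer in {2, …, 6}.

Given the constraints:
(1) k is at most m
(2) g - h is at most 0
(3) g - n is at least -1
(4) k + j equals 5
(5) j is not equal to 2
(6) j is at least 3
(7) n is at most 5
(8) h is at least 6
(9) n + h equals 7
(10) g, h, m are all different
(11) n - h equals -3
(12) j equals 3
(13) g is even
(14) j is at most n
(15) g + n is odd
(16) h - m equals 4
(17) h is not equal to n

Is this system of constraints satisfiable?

Unsatisfiable

From constraints 6 and 14: n ≥ j ≥ 3. From constraint 8: h ≥ 6. Hence n + h ≥ 9. But constraint 9 requires n + h = 7, and 7 < 9. Contradiction.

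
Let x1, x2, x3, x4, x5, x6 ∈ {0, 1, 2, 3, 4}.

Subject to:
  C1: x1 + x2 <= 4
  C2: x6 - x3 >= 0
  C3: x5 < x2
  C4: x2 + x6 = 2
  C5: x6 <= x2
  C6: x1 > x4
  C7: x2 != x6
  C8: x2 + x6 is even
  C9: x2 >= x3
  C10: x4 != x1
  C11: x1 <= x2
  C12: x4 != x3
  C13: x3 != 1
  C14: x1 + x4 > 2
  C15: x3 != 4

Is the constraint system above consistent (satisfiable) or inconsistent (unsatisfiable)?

The assignment x1 = 2, x2 = 2, x3 = 0, x4 = 1, x5 = 0, x6 = 0 works:
  constraint 1 holds since x1 + x2 = 4.
  constraint 2 holds since x6 - x3 = 0.
  constraint 4 holds since x2 + x6 = 2.
The rest check out directly.

Satisfiable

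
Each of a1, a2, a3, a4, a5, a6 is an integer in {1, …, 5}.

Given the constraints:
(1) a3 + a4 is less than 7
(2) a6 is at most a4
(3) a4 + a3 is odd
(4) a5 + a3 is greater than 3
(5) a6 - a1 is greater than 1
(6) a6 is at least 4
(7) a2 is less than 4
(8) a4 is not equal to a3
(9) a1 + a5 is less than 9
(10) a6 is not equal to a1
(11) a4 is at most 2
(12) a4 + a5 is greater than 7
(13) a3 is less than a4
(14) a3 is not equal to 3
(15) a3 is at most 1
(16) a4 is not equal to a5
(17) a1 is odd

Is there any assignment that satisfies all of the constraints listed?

Unsatisfiable

From constraints 2 and 6: a4 ≥ a6 and a6 ≥ 4, so a4 ≥ 4. From constraint 11: a4 ≤ 2. But 2 < 4, so no value of a4 works.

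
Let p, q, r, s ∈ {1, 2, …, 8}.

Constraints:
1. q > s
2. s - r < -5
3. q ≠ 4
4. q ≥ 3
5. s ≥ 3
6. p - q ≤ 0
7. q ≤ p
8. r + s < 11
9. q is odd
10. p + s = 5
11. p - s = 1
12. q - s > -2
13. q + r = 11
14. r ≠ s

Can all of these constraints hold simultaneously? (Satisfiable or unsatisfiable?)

From constraints 4 and 7: p ≥ q ≥ 3. From constraint 5: s ≥ 3. Hence p + s ≥ 6. But constraint 10 requires p + s = 5, and 5 < 6. Contradiction.

Unsatisfiable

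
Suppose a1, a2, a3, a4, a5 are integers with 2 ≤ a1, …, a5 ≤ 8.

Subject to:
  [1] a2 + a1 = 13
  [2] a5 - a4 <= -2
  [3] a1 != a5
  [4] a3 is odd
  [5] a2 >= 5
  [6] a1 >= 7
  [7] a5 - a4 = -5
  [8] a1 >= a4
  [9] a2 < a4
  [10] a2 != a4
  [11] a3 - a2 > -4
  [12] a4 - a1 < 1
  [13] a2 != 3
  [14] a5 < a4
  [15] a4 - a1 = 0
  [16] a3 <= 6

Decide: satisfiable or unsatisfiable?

Satisfiable

Try a1 = 8, a2 = 5, a3 = 3, a4 = 8, a5 = 3.
Check constraint 1: a2 + a1 = 13; constraint 2: a5 - a4 = -5. The remaining constraints are straightforward to verify.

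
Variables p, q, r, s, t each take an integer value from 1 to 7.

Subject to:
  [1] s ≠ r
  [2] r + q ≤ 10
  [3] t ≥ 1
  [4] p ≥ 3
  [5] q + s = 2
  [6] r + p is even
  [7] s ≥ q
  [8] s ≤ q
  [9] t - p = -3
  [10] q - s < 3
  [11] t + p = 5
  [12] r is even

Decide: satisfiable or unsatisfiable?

Satisfiable

Take p = 4, q = 1, r = 6, s = 1, t = 1. Then constraint 2: r + q = 7; constraint 5: q + s = 2; constraint 9: t - p = -3, and every other listed constraint is also met.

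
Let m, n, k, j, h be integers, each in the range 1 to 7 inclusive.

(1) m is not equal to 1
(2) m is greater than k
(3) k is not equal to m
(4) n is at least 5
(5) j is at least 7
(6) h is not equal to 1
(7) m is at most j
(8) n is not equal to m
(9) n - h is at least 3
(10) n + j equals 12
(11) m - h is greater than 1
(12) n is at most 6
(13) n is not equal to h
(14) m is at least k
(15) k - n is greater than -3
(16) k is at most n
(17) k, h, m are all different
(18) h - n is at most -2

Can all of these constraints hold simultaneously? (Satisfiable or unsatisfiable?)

Try m = 6, n = 5, k = 5, j = 7, h = 2.
Check constraint 9: n - h = 3; constraint 10: n + j = 12. The remaining constraints are straightforward to verify.

Satisfiable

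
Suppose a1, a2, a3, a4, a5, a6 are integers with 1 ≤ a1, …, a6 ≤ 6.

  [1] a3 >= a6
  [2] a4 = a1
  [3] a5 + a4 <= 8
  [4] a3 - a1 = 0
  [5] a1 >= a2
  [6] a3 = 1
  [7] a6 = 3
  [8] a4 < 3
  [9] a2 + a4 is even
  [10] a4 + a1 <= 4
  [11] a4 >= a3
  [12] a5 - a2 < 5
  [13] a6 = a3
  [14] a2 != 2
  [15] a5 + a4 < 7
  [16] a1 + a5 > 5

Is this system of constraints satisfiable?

Unsatisfiable

Constraint 7 fixes a6 = 3 and constraint 6 fixes a3 = 1, but constraint 13 requires a6 = a3. Since 3 ≠ 1, contradiction.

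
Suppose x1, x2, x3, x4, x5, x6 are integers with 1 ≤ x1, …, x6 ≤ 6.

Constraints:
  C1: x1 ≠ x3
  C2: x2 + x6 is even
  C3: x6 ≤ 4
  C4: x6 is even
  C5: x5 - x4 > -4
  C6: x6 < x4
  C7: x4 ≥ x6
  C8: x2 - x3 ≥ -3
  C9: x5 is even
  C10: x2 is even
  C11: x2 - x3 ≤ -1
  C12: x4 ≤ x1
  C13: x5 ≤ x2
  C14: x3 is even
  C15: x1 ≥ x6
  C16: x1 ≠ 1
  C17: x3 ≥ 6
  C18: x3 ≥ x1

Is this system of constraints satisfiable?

The assignment x1 = 5, x2 = 4, x3 = 6, x4 = 5, x5 = 2, x6 = 2 works:
  constraint 5 holds since x5 - x4 = -3.
  constraint 8 holds since x2 - x3 = -2.
  constraint 11 holds since x2 - x3 = -2.
The rest check out directly.

Satisfiable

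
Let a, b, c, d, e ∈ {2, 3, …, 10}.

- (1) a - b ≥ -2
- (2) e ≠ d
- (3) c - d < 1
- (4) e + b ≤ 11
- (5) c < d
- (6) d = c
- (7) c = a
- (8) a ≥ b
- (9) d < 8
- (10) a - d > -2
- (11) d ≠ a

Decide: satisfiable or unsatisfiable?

Unsatisfiable

From constraints 6 and 7, d = c = a, so d = a. But constraint 11 says d ≠ a. Contradiction.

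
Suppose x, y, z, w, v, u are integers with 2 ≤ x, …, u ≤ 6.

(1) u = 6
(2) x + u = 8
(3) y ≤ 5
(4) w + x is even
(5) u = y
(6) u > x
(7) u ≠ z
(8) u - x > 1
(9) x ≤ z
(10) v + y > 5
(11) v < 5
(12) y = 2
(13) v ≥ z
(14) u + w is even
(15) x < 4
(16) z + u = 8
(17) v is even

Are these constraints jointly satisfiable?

Constraint 1 fixes u = 6 and constraint 12 fixes y = 2, but constraint 5 requires u = y. Since 6 ≠ 2, contradiction.

Unsatisfiable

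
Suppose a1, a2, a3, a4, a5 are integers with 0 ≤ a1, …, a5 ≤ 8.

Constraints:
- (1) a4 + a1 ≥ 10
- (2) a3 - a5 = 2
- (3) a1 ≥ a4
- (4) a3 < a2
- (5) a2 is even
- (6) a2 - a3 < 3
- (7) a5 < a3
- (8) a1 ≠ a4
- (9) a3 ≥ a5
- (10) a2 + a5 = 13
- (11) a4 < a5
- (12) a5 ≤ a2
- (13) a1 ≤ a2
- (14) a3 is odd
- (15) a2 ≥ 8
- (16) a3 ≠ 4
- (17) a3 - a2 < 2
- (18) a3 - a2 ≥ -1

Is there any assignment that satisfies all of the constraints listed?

Try a1 = 7, a2 = 8, a3 = 7, a4 = 3, a5 = 5.
Check constraint 1: a4 + a1 = 10; constraint 2: a3 - a5 = 2; constraint 6: a2 - a3 = 1. The remaining constraints are straightforward to verify.

Satisfiable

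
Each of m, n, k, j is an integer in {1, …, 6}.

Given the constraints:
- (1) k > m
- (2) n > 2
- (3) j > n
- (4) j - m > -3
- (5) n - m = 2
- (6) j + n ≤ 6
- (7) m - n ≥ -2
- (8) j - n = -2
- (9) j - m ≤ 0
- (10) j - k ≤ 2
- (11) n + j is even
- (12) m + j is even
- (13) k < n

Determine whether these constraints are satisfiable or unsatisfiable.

Constraints 1, 3, 9, and 13 give j ≤ m, m < k, k < n, n < j. Chaining: j ≤ m < k < n < j, which forces j < j — impossible.

Unsatisfiable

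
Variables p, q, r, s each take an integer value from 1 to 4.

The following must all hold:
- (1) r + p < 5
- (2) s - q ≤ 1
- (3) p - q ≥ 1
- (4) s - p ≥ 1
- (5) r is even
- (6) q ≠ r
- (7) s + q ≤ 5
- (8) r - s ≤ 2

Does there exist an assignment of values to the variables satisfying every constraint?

Constraints 2, 3, and 4 give p − q ≥ 1, q − s ≥ -1, s − p ≥ 1.
Adding all 3 inequalities: the left sides telescope to 0, and the right sides sum to 1 + (-1) + 1 = 1. So 0 ≥ 1, which is false.

Unsatisfiable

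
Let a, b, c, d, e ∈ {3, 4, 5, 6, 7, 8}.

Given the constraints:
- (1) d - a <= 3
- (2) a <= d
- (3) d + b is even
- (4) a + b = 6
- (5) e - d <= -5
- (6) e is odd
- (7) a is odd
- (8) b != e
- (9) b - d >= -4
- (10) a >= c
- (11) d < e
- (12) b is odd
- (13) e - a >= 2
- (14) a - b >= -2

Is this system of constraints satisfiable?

Constraints 5, 9, 13, and 14 give e − a ≥ 2, a − b ≥ -2, b − d ≥ -4, d − e ≥ 5.
Adding all 4 inequalities: the left sides telescope to 0, and the right sides sum to 2 + (-2) + (-4) + 5 = 1. So 0 ≥ 1, which is false.

Unsatisfiable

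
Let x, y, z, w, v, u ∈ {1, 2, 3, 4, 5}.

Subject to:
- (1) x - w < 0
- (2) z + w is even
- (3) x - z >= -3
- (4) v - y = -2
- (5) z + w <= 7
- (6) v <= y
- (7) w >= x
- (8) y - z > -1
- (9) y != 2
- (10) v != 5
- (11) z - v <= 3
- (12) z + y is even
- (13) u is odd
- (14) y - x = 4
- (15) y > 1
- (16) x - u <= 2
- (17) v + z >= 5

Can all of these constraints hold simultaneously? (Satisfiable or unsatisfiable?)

Try x = 1, y = 5, z = 3, w = 3, v = 3, u = 1.
Check constraint 1: x - w = -2; constraint 3: x - z = -2; constraint 4: v - y = -2. The remaining constraints are straightforward to verify.

Satisfiable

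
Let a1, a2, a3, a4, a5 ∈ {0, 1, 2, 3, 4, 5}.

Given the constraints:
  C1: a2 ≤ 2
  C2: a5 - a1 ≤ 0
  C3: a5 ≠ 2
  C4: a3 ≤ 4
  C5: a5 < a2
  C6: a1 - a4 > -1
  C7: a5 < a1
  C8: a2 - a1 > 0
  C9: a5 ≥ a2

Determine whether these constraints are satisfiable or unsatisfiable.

Unsatisfiable

Constraints 7, 8, and 9 give a5 < a1, a1 < a2, a2 ≤ a5. Chaining: a5 < a1 < a2 ≤ a5, which forces a5 < a5 — impossible.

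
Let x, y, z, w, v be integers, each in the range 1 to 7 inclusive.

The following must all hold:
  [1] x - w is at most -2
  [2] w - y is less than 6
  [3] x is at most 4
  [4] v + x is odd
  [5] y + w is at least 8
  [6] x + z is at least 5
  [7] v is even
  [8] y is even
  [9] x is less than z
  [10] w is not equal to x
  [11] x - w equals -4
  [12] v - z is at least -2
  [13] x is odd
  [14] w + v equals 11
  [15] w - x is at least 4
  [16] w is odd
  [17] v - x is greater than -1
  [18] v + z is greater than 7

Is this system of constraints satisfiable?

Satisfiable

Try x = 3, y = 4, z = 4, w = 7, v = 4.
Check constraint 1: x - w = -4; constraint 2: w - y = 3. The remaining constraints are straightforward to verify.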